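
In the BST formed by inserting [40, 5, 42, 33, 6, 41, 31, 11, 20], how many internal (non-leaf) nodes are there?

Tree built from: [40, 5, 42, 33, 6, 41, 31, 11, 20]
Tree (level-order array): [40, 5, 42, None, 33, 41, None, 6, None, None, None, None, 31, 11, None, None, 20]
Rule: An internal node has at least one child.
Per-node child counts:
  node 40: 2 child(ren)
  node 5: 1 child(ren)
  node 33: 1 child(ren)
  node 6: 1 child(ren)
  node 31: 1 child(ren)
  node 11: 1 child(ren)
  node 20: 0 child(ren)
  node 42: 1 child(ren)
  node 41: 0 child(ren)
Matching nodes: [40, 5, 33, 6, 31, 11, 42]
Count of internal (non-leaf) nodes: 7


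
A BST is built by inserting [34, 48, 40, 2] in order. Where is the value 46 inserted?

Starting tree (level order): [34, 2, 48, None, None, 40]
Insertion path: 34 -> 48 -> 40
Result: insert 46 as right child of 40
Final tree (level order): [34, 2, 48, None, None, 40, None, None, 46]


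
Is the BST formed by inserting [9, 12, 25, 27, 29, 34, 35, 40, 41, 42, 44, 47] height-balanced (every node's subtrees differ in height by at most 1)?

Tree (level-order array): [9, None, 12, None, 25, None, 27, None, 29, None, 34, None, 35, None, 40, None, 41, None, 42, None, 44, None, 47]
Definition: a tree is height-balanced if, at every node, |h(left) - h(right)| <= 1 (empty subtree has height -1).
Bottom-up per-node check:
  node 47: h_left=-1, h_right=-1, diff=0 [OK], height=0
  node 44: h_left=-1, h_right=0, diff=1 [OK], height=1
  node 42: h_left=-1, h_right=1, diff=2 [FAIL (|-1-1|=2 > 1)], height=2
  node 41: h_left=-1, h_right=2, diff=3 [FAIL (|-1-2|=3 > 1)], height=3
  node 40: h_left=-1, h_right=3, diff=4 [FAIL (|-1-3|=4 > 1)], height=4
  node 35: h_left=-1, h_right=4, diff=5 [FAIL (|-1-4|=5 > 1)], height=5
  node 34: h_left=-1, h_right=5, diff=6 [FAIL (|-1-5|=6 > 1)], height=6
  node 29: h_left=-1, h_right=6, diff=7 [FAIL (|-1-6|=7 > 1)], height=7
  node 27: h_left=-1, h_right=7, diff=8 [FAIL (|-1-7|=8 > 1)], height=8
  node 25: h_left=-1, h_right=8, diff=9 [FAIL (|-1-8|=9 > 1)], height=9
  node 12: h_left=-1, h_right=9, diff=10 [FAIL (|-1-9|=10 > 1)], height=10
  node 9: h_left=-1, h_right=10, diff=11 [FAIL (|-1-10|=11 > 1)], height=11
Node 42 violates the condition: |-1 - 1| = 2 > 1.
Result: Not balanced


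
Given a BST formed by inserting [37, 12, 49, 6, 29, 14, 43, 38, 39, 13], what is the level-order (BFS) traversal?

Tree insertion order: [37, 12, 49, 6, 29, 14, 43, 38, 39, 13]
Tree (level-order array): [37, 12, 49, 6, 29, 43, None, None, None, 14, None, 38, None, 13, None, None, 39]
BFS from the root, enqueuing left then right child of each popped node:
  queue [37] -> pop 37, enqueue [12, 49], visited so far: [37]
  queue [12, 49] -> pop 12, enqueue [6, 29], visited so far: [37, 12]
  queue [49, 6, 29] -> pop 49, enqueue [43], visited so far: [37, 12, 49]
  queue [6, 29, 43] -> pop 6, enqueue [none], visited so far: [37, 12, 49, 6]
  queue [29, 43] -> pop 29, enqueue [14], visited so far: [37, 12, 49, 6, 29]
  queue [43, 14] -> pop 43, enqueue [38], visited so far: [37, 12, 49, 6, 29, 43]
  queue [14, 38] -> pop 14, enqueue [13], visited so far: [37, 12, 49, 6, 29, 43, 14]
  queue [38, 13] -> pop 38, enqueue [39], visited so far: [37, 12, 49, 6, 29, 43, 14, 38]
  queue [13, 39] -> pop 13, enqueue [none], visited so far: [37, 12, 49, 6, 29, 43, 14, 38, 13]
  queue [39] -> pop 39, enqueue [none], visited so far: [37, 12, 49, 6, 29, 43, 14, 38, 13, 39]
Result: [37, 12, 49, 6, 29, 43, 14, 38, 13, 39]


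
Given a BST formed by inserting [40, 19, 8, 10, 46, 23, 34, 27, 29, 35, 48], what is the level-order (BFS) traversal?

Tree insertion order: [40, 19, 8, 10, 46, 23, 34, 27, 29, 35, 48]
Tree (level-order array): [40, 19, 46, 8, 23, None, 48, None, 10, None, 34, None, None, None, None, 27, 35, None, 29]
BFS from the root, enqueuing left then right child of each popped node:
  queue [40] -> pop 40, enqueue [19, 46], visited so far: [40]
  queue [19, 46] -> pop 19, enqueue [8, 23], visited so far: [40, 19]
  queue [46, 8, 23] -> pop 46, enqueue [48], visited so far: [40, 19, 46]
  queue [8, 23, 48] -> pop 8, enqueue [10], visited so far: [40, 19, 46, 8]
  queue [23, 48, 10] -> pop 23, enqueue [34], visited so far: [40, 19, 46, 8, 23]
  queue [48, 10, 34] -> pop 48, enqueue [none], visited so far: [40, 19, 46, 8, 23, 48]
  queue [10, 34] -> pop 10, enqueue [none], visited so far: [40, 19, 46, 8, 23, 48, 10]
  queue [34] -> pop 34, enqueue [27, 35], visited so far: [40, 19, 46, 8, 23, 48, 10, 34]
  queue [27, 35] -> pop 27, enqueue [29], visited so far: [40, 19, 46, 8, 23, 48, 10, 34, 27]
  queue [35, 29] -> pop 35, enqueue [none], visited so far: [40, 19, 46, 8, 23, 48, 10, 34, 27, 35]
  queue [29] -> pop 29, enqueue [none], visited so far: [40, 19, 46, 8, 23, 48, 10, 34, 27, 35, 29]
Result: [40, 19, 46, 8, 23, 48, 10, 34, 27, 35, 29]


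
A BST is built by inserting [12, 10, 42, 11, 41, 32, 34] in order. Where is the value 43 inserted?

Starting tree (level order): [12, 10, 42, None, 11, 41, None, None, None, 32, None, None, 34]
Insertion path: 12 -> 42
Result: insert 43 as right child of 42
Final tree (level order): [12, 10, 42, None, 11, 41, 43, None, None, 32, None, None, None, None, 34]


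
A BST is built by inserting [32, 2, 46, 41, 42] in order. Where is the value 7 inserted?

Starting tree (level order): [32, 2, 46, None, None, 41, None, None, 42]
Insertion path: 32 -> 2
Result: insert 7 as right child of 2
Final tree (level order): [32, 2, 46, None, 7, 41, None, None, None, None, 42]


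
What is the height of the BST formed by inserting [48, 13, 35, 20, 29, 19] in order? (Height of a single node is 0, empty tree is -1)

Insertion order: [48, 13, 35, 20, 29, 19]
Tree (level-order array): [48, 13, None, None, 35, 20, None, 19, 29]
Compute height bottom-up (empty subtree = -1):
  height(19) = 1 + max(-1, -1) = 0
  height(29) = 1 + max(-1, -1) = 0
  height(20) = 1 + max(0, 0) = 1
  height(35) = 1 + max(1, -1) = 2
  height(13) = 1 + max(-1, 2) = 3
  height(48) = 1 + max(3, -1) = 4
Height = 4


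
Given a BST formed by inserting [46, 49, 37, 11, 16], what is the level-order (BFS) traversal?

Tree insertion order: [46, 49, 37, 11, 16]
Tree (level-order array): [46, 37, 49, 11, None, None, None, None, 16]
BFS from the root, enqueuing left then right child of each popped node:
  queue [46] -> pop 46, enqueue [37, 49], visited so far: [46]
  queue [37, 49] -> pop 37, enqueue [11], visited so far: [46, 37]
  queue [49, 11] -> pop 49, enqueue [none], visited so far: [46, 37, 49]
  queue [11] -> pop 11, enqueue [16], visited so far: [46, 37, 49, 11]
  queue [16] -> pop 16, enqueue [none], visited so far: [46, 37, 49, 11, 16]
Result: [46, 37, 49, 11, 16]


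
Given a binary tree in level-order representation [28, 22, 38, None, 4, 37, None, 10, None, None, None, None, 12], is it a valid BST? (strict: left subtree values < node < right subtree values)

Level-order array: [28, 22, 38, None, 4, 37, None, 10, None, None, None, None, 12]
Validate using subtree bounds (lo, hi): at each node, require lo < value < hi,
then recurse left with hi=value and right with lo=value.
Preorder trace (stopping at first violation):
  at node 28 with bounds (-inf, +inf): OK
  at node 22 with bounds (-inf, 28): OK
  at node 4 with bounds (22, 28): VIOLATION
Node 4 violates its bound: not (22 < 4 < 28).
Result: Not a valid BST


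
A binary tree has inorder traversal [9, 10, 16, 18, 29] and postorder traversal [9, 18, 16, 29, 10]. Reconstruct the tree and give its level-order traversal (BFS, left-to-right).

Inorder:   [9, 10, 16, 18, 29]
Postorder: [9, 18, 16, 29, 10]
Algorithm: postorder visits root last, so walk postorder right-to-left;
each value is the root of the current inorder slice — split it at that
value, recurse on the right subtree first, then the left.
Recursive splits:
  root=10; inorder splits into left=[9], right=[16, 18, 29]
  root=29; inorder splits into left=[16, 18], right=[]
  root=16; inorder splits into left=[], right=[18]
  root=18; inorder splits into left=[], right=[]
  root=9; inorder splits into left=[], right=[]
Reconstructed level-order: [10, 9, 29, 16, 18]


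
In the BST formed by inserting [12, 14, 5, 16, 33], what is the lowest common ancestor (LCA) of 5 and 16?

Tree insertion order: [12, 14, 5, 16, 33]
Tree (level-order array): [12, 5, 14, None, None, None, 16, None, 33]
In a BST, the LCA of p=5, q=16 is the first node v on the
root-to-leaf path with p <= v <= q (go left if both < v, right if both > v).
Walk from root:
  at 12: 5 <= 12 <= 16, this is the LCA
LCA = 12


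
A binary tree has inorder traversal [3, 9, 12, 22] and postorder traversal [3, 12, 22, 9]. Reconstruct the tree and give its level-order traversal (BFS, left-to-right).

Inorder:   [3, 9, 12, 22]
Postorder: [3, 12, 22, 9]
Algorithm: postorder visits root last, so walk postorder right-to-left;
each value is the root of the current inorder slice — split it at that
value, recurse on the right subtree first, then the left.
Recursive splits:
  root=9; inorder splits into left=[3], right=[12, 22]
  root=22; inorder splits into left=[12], right=[]
  root=12; inorder splits into left=[], right=[]
  root=3; inorder splits into left=[], right=[]
Reconstructed level-order: [9, 3, 22, 12]


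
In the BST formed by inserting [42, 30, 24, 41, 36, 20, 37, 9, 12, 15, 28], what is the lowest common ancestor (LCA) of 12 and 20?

Tree insertion order: [42, 30, 24, 41, 36, 20, 37, 9, 12, 15, 28]
Tree (level-order array): [42, 30, None, 24, 41, 20, 28, 36, None, 9, None, None, None, None, 37, None, 12, None, None, None, 15]
In a BST, the LCA of p=12, q=20 is the first node v on the
root-to-leaf path with p <= v <= q (go left if both < v, right if both > v).
Walk from root:
  at 42: both 12 and 20 < 42, go left
  at 30: both 12 and 20 < 30, go left
  at 24: both 12 and 20 < 24, go left
  at 20: 12 <= 20 <= 20, this is the LCA
LCA = 20


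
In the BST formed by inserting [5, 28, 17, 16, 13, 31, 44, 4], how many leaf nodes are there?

Tree built from: [5, 28, 17, 16, 13, 31, 44, 4]
Tree (level-order array): [5, 4, 28, None, None, 17, 31, 16, None, None, 44, 13]
Rule: A leaf has 0 children.
Per-node child counts:
  node 5: 2 child(ren)
  node 4: 0 child(ren)
  node 28: 2 child(ren)
  node 17: 1 child(ren)
  node 16: 1 child(ren)
  node 13: 0 child(ren)
  node 31: 1 child(ren)
  node 44: 0 child(ren)
Matching nodes: [4, 13, 44]
Count of leaf nodes: 3


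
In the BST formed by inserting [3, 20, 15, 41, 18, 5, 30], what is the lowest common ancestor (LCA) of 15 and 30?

Tree insertion order: [3, 20, 15, 41, 18, 5, 30]
Tree (level-order array): [3, None, 20, 15, 41, 5, 18, 30]
In a BST, the LCA of p=15, q=30 is the first node v on the
root-to-leaf path with p <= v <= q (go left if both < v, right if both > v).
Walk from root:
  at 3: both 15 and 30 > 3, go right
  at 20: 15 <= 20 <= 30, this is the LCA
LCA = 20


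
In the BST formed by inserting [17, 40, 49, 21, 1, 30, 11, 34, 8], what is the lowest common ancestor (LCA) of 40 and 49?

Tree insertion order: [17, 40, 49, 21, 1, 30, 11, 34, 8]
Tree (level-order array): [17, 1, 40, None, 11, 21, 49, 8, None, None, 30, None, None, None, None, None, 34]
In a BST, the LCA of p=40, q=49 is the first node v on the
root-to-leaf path with p <= v <= q (go left if both < v, right if both > v).
Walk from root:
  at 17: both 40 and 49 > 17, go right
  at 40: 40 <= 40 <= 49, this is the LCA
LCA = 40


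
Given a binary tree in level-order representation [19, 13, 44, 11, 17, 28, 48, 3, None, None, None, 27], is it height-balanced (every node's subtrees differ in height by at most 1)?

Tree (level-order array): [19, 13, 44, 11, 17, 28, 48, 3, None, None, None, 27]
Definition: a tree is height-balanced if, at every node, |h(left) - h(right)| <= 1 (empty subtree has height -1).
Bottom-up per-node check:
  node 3: h_left=-1, h_right=-1, diff=0 [OK], height=0
  node 11: h_left=0, h_right=-1, diff=1 [OK], height=1
  node 17: h_left=-1, h_right=-1, diff=0 [OK], height=0
  node 13: h_left=1, h_right=0, diff=1 [OK], height=2
  node 27: h_left=-1, h_right=-1, diff=0 [OK], height=0
  node 28: h_left=0, h_right=-1, diff=1 [OK], height=1
  node 48: h_left=-1, h_right=-1, diff=0 [OK], height=0
  node 44: h_left=1, h_right=0, diff=1 [OK], height=2
  node 19: h_left=2, h_right=2, diff=0 [OK], height=3
All nodes satisfy the balance condition.
Result: Balanced


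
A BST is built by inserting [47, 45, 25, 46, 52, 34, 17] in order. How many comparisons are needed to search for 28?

Search path for 28: 47 -> 45 -> 25 -> 34
Found: False
Comparisons: 4


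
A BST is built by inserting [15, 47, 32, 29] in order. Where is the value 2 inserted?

Starting tree (level order): [15, None, 47, 32, None, 29]
Insertion path: 15
Result: insert 2 as left child of 15
Final tree (level order): [15, 2, 47, None, None, 32, None, 29]


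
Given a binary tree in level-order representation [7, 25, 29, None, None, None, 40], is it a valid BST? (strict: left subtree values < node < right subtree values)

Level-order array: [7, 25, 29, None, None, None, 40]
Validate using subtree bounds (lo, hi): at each node, require lo < value < hi,
then recurse left with hi=value and right with lo=value.
Preorder trace (stopping at first violation):
  at node 7 with bounds (-inf, +inf): OK
  at node 25 with bounds (-inf, 7): VIOLATION
Node 25 violates its bound: not (-inf < 25 < 7).
Result: Not a valid BST


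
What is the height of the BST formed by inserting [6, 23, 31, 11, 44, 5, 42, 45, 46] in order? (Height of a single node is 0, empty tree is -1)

Insertion order: [6, 23, 31, 11, 44, 5, 42, 45, 46]
Tree (level-order array): [6, 5, 23, None, None, 11, 31, None, None, None, 44, 42, 45, None, None, None, 46]
Compute height bottom-up (empty subtree = -1):
  height(5) = 1 + max(-1, -1) = 0
  height(11) = 1 + max(-1, -1) = 0
  height(42) = 1 + max(-1, -1) = 0
  height(46) = 1 + max(-1, -1) = 0
  height(45) = 1 + max(-1, 0) = 1
  height(44) = 1 + max(0, 1) = 2
  height(31) = 1 + max(-1, 2) = 3
  height(23) = 1 + max(0, 3) = 4
  height(6) = 1 + max(0, 4) = 5
Height = 5


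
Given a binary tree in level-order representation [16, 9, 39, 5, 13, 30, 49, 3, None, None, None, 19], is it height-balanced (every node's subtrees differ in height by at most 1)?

Tree (level-order array): [16, 9, 39, 5, 13, 30, 49, 3, None, None, None, 19]
Definition: a tree is height-balanced if, at every node, |h(left) - h(right)| <= 1 (empty subtree has height -1).
Bottom-up per-node check:
  node 3: h_left=-1, h_right=-1, diff=0 [OK], height=0
  node 5: h_left=0, h_right=-1, diff=1 [OK], height=1
  node 13: h_left=-1, h_right=-1, diff=0 [OK], height=0
  node 9: h_left=1, h_right=0, diff=1 [OK], height=2
  node 19: h_left=-1, h_right=-1, diff=0 [OK], height=0
  node 30: h_left=0, h_right=-1, diff=1 [OK], height=1
  node 49: h_left=-1, h_right=-1, diff=0 [OK], height=0
  node 39: h_left=1, h_right=0, diff=1 [OK], height=2
  node 16: h_left=2, h_right=2, diff=0 [OK], height=3
All nodes satisfy the balance condition.
Result: Balanced


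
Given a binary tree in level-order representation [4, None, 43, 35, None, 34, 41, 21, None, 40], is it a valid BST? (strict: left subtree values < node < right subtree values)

Level-order array: [4, None, 43, 35, None, 34, 41, 21, None, 40]
Validate using subtree bounds (lo, hi): at each node, require lo < value < hi,
then recurse left with hi=value and right with lo=value.
Preorder trace (stopping at first violation):
  at node 4 with bounds (-inf, +inf): OK
  at node 43 with bounds (4, +inf): OK
  at node 35 with bounds (4, 43): OK
  at node 34 with bounds (4, 35): OK
  at node 21 with bounds (4, 34): OK
  at node 41 with bounds (35, 43): OK
  at node 40 with bounds (35, 41): OK
No violation found at any node.
Result: Valid BST


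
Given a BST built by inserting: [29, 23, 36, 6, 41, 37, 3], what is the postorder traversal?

Tree insertion order: [29, 23, 36, 6, 41, 37, 3]
Tree (level-order array): [29, 23, 36, 6, None, None, 41, 3, None, 37]
Postorder traversal: [3, 6, 23, 37, 41, 36, 29]


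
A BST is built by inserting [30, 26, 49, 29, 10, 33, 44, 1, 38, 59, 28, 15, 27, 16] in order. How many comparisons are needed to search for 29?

Search path for 29: 30 -> 26 -> 29
Found: True
Comparisons: 3


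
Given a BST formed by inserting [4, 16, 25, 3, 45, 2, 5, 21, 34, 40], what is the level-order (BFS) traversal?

Tree insertion order: [4, 16, 25, 3, 45, 2, 5, 21, 34, 40]
Tree (level-order array): [4, 3, 16, 2, None, 5, 25, None, None, None, None, 21, 45, None, None, 34, None, None, 40]
BFS from the root, enqueuing left then right child of each popped node:
  queue [4] -> pop 4, enqueue [3, 16], visited so far: [4]
  queue [3, 16] -> pop 3, enqueue [2], visited so far: [4, 3]
  queue [16, 2] -> pop 16, enqueue [5, 25], visited so far: [4, 3, 16]
  queue [2, 5, 25] -> pop 2, enqueue [none], visited so far: [4, 3, 16, 2]
  queue [5, 25] -> pop 5, enqueue [none], visited so far: [4, 3, 16, 2, 5]
  queue [25] -> pop 25, enqueue [21, 45], visited so far: [4, 3, 16, 2, 5, 25]
  queue [21, 45] -> pop 21, enqueue [none], visited so far: [4, 3, 16, 2, 5, 25, 21]
  queue [45] -> pop 45, enqueue [34], visited so far: [4, 3, 16, 2, 5, 25, 21, 45]
  queue [34] -> pop 34, enqueue [40], visited so far: [4, 3, 16, 2, 5, 25, 21, 45, 34]
  queue [40] -> pop 40, enqueue [none], visited so far: [4, 3, 16, 2, 5, 25, 21, 45, 34, 40]
Result: [4, 3, 16, 2, 5, 25, 21, 45, 34, 40]


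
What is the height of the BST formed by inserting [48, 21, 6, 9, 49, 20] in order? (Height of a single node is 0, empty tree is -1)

Insertion order: [48, 21, 6, 9, 49, 20]
Tree (level-order array): [48, 21, 49, 6, None, None, None, None, 9, None, 20]
Compute height bottom-up (empty subtree = -1):
  height(20) = 1 + max(-1, -1) = 0
  height(9) = 1 + max(-1, 0) = 1
  height(6) = 1 + max(-1, 1) = 2
  height(21) = 1 + max(2, -1) = 3
  height(49) = 1 + max(-1, -1) = 0
  height(48) = 1 + max(3, 0) = 4
Height = 4


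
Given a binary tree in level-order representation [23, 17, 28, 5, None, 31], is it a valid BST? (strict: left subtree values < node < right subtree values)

Level-order array: [23, 17, 28, 5, None, 31]
Validate using subtree bounds (lo, hi): at each node, require lo < value < hi,
then recurse left with hi=value and right with lo=value.
Preorder trace (stopping at first violation):
  at node 23 with bounds (-inf, +inf): OK
  at node 17 with bounds (-inf, 23): OK
  at node 5 with bounds (-inf, 17): OK
  at node 28 with bounds (23, +inf): OK
  at node 31 with bounds (23, 28): VIOLATION
Node 31 violates its bound: not (23 < 31 < 28).
Result: Not a valid BST


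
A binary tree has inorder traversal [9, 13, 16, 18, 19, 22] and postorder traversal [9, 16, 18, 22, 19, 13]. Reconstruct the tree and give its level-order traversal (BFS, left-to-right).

Inorder:   [9, 13, 16, 18, 19, 22]
Postorder: [9, 16, 18, 22, 19, 13]
Algorithm: postorder visits root last, so walk postorder right-to-left;
each value is the root of the current inorder slice — split it at that
value, recurse on the right subtree first, then the left.
Recursive splits:
  root=13; inorder splits into left=[9], right=[16, 18, 19, 22]
  root=19; inorder splits into left=[16, 18], right=[22]
  root=22; inorder splits into left=[], right=[]
  root=18; inorder splits into left=[16], right=[]
  root=16; inorder splits into left=[], right=[]
  root=9; inorder splits into left=[], right=[]
Reconstructed level-order: [13, 9, 19, 18, 22, 16]


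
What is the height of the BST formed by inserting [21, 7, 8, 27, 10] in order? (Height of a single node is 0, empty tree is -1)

Insertion order: [21, 7, 8, 27, 10]
Tree (level-order array): [21, 7, 27, None, 8, None, None, None, 10]
Compute height bottom-up (empty subtree = -1):
  height(10) = 1 + max(-1, -1) = 0
  height(8) = 1 + max(-1, 0) = 1
  height(7) = 1 + max(-1, 1) = 2
  height(27) = 1 + max(-1, -1) = 0
  height(21) = 1 + max(2, 0) = 3
Height = 3


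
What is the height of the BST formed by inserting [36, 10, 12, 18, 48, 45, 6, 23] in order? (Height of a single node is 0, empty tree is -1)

Insertion order: [36, 10, 12, 18, 48, 45, 6, 23]
Tree (level-order array): [36, 10, 48, 6, 12, 45, None, None, None, None, 18, None, None, None, 23]
Compute height bottom-up (empty subtree = -1):
  height(6) = 1 + max(-1, -1) = 0
  height(23) = 1 + max(-1, -1) = 0
  height(18) = 1 + max(-1, 0) = 1
  height(12) = 1 + max(-1, 1) = 2
  height(10) = 1 + max(0, 2) = 3
  height(45) = 1 + max(-1, -1) = 0
  height(48) = 1 + max(0, -1) = 1
  height(36) = 1 + max(3, 1) = 4
Height = 4


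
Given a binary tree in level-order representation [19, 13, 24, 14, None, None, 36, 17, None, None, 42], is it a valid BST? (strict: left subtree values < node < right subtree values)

Level-order array: [19, 13, 24, 14, None, None, 36, 17, None, None, 42]
Validate using subtree bounds (lo, hi): at each node, require lo < value < hi,
then recurse left with hi=value and right with lo=value.
Preorder trace (stopping at first violation):
  at node 19 with bounds (-inf, +inf): OK
  at node 13 with bounds (-inf, 19): OK
  at node 14 with bounds (-inf, 13): VIOLATION
Node 14 violates its bound: not (-inf < 14 < 13).
Result: Not a valid BST


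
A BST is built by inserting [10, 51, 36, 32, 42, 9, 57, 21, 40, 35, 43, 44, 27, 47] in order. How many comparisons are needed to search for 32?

Search path for 32: 10 -> 51 -> 36 -> 32
Found: True
Comparisons: 4


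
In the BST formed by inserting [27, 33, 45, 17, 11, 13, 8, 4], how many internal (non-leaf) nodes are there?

Tree built from: [27, 33, 45, 17, 11, 13, 8, 4]
Tree (level-order array): [27, 17, 33, 11, None, None, 45, 8, 13, None, None, 4]
Rule: An internal node has at least one child.
Per-node child counts:
  node 27: 2 child(ren)
  node 17: 1 child(ren)
  node 11: 2 child(ren)
  node 8: 1 child(ren)
  node 4: 0 child(ren)
  node 13: 0 child(ren)
  node 33: 1 child(ren)
  node 45: 0 child(ren)
Matching nodes: [27, 17, 11, 8, 33]
Count of internal (non-leaf) nodes: 5


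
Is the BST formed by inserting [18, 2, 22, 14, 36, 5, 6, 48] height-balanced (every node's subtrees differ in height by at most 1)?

Tree (level-order array): [18, 2, 22, None, 14, None, 36, 5, None, None, 48, None, 6]
Definition: a tree is height-balanced if, at every node, |h(left) - h(right)| <= 1 (empty subtree has height -1).
Bottom-up per-node check:
  node 6: h_left=-1, h_right=-1, diff=0 [OK], height=0
  node 5: h_left=-1, h_right=0, diff=1 [OK], height=1
  node 14: h_left=1, h_right=-1, diff=2 [FAIL (|1--1|=2 > 1)], height=2
  node 2: h_left=-1, h_right=2, diff=3 [FAIL (|-1-2|=3 > 1)], height=3
  node 48: h_left=-1, h_right=-1, diff=0 [OK], height=0
  node 36: h_left=-1, h_right=0, diff=1 [OK], height=1
  node 22: h_left=-1, h_right=1, diff=2 [FAIL (|-1-1|=2 > 1)], height=2
  node 18: h_left=3, h_right=2, diff=1 [OK], height=4
Node 14 violates the condition: |1 - -1| = 2 > 1.
Result: Not balanced


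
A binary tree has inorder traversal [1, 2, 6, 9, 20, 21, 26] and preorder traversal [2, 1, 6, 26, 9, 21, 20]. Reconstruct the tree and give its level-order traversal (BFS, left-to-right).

Inorder:  [1, 2, 6, 9, 20, 21, 26]
Preorder: [2, 1, 6, 26, 9, 21, 20]
Algorithm: preorder visits root first, so consume preorder in order;
for each root, split the current inorder slice at that value into
left-subtree inorder and right-subtree inorder, then recurse.
Recursive splits:
  root=2; inorder splits into left=[1], right=[6, 9, 20, 21, 26]
  root=1; inorder splits into left=[], right=[]
  root=6; inorder splits into left=[], right=[9, 20, 21, 26]
  root=26; inorder splits into left=[9, 20, 21], right=[]
  root=9; inorder splits into left=[], right=[20, 21]
  root=21; inorder splits into left=[20], right=[]
  root=20; inorder splits into left=[], right=[]
Reconstructed level-order: [2, 1, 6, 26, 9, 21, 20]


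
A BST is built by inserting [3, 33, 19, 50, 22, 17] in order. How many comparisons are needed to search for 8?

Search path for 8: 3 -> 33 -> 19 -> 17
Found: False
Comparisons: 4


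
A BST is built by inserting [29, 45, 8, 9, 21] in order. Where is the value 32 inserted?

Starting tree (level order): [29, 8, 45, None, 9, None, None, None, 21]
Insertion path: 29 -> 45
Result: insert 32 as left child of 45
Final tree (level order): [29, 8, 45, None, 9, 32, None, None, 21]


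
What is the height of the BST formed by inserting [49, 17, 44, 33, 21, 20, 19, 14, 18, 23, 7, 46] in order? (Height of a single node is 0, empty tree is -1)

Insertion order: [49, 17, 44, 33, 21, 20, 19, 14, 18, 23, 7, 46]
Tree (level-order array): [49, 17, None, 14, 44, 7, None, 33, 46, None, None, 21, None, None, None, 20, 23, 19, None, None, None, 18]
Compute height bottom-up (empty subtree = -1):
  height(7) = 1 + max(-1, -1) = 0
  height(14) = 1 + max(0, -1) = 1
  height(18) = 1 + max(-1, -1) = 0
  height(19) = 1 + max(0, -1) = 1
  height(20) = 1 + max(1, -1) = 2
  height(23) = 1 + max(-1, -1) = 0
  height(21) = 1 + max(2, 0) = 3
  height(33) = 1 + max(3, -1) = 4
  height(46) = 1 + max(-1, -1) = 0
  height(44) = 1 + max(4, 0) = 5
  height(17) = 1 + max(1, 5) = 6
  height(49) = 1 + max(6, -1) = 7
Height = 7


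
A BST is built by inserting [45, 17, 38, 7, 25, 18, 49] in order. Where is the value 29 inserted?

Starting tree (level order): [45, 17, 49, 7, 38, None, None, None, None, 25, None, 18]
Insertion path: 45 -> 17 -> 38 -> 25
Result: insert 29 as right child of 25
Final tree (level order): [45, 17, 49, 7, 38, None, None, None, None, 25, None, 18, 29]


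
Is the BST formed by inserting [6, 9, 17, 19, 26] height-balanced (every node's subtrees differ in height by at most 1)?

Tree (level-order array): [6, None, 9, None, 17, None, 19, None, 26]
Definition: a tree is height-balanced if, at every node, |h(left) - h(right)| <= 1 (empty subtree has height -1).
Bottom-up per-node check:
  node 26: h_left=-1, h_right=-1, diff=0 [OK], height=0
  node 19: h_left=-1, h_right=0, diff=1 [OK], height=1
  node 17: h_left=-1, h_right=1, diff=2 [FAIL (|-1-1|=2 > 1)], height=2
  node 9: h_left=-1, h_right=2, diff=3 [FAIL (|-1-2|=3 > 1)], height=3
  node 6: h_left=-1, h_right=3, diff=4 [FAIL (|-1-3|=4 > 1)], height=4
Node 17 violates the condition: |-1 - 1| = 2 > 1.
Result: Not balanced


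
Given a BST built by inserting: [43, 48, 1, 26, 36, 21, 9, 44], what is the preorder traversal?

Tree insertion order: [43, 48, 1, 26, 36, 21, 9, 44]
Tree (level-order array): [43, 1, 48, None, 26, 44, None, 21, 36, None, None, 9]
Preorder traversal: [43, 1, 26, 21, 9, 36, 48, 44]


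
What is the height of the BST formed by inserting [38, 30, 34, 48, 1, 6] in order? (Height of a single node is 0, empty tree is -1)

Insertion order: [38, 30, 34, 48, 1, 6]
Tree (level-order array): [38, 30, 48, 1, 34, None, None, None, 6]
Compute height bottom-up (empty subtree = -1):
  height(6) = 1 + max(-1, -1) = 0
  height(1) = 1 + max(-1, 0) = 1
  height(34) = 1 + max(-1, -1) = 0
  height(30) = 1 + max(1, 0) = 2
  height(48) = 1 + max(-1, -1) = 0
  height(38) = 1 + max(2, 0) = 3
Height = 3


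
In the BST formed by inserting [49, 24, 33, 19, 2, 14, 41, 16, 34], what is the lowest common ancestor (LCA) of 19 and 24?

Tree insertion order: [49, 24, 33, 19, 2, 14, 41, 16, 34]
Tree (level-order array): [49, 24, None, 19, 33, 2, None, None, 41, None, 14, 34, None, None, 16]
In a BST, the LCA of p=19, q=24 is the first node v on the
root-to-leaf path with p <= v <= q (go left if both < v, right if both > v).
Walk from root:
  at 49: both 19 and 24 < 49, go left
  at 24: 19 <= 24 <= 24, this is the LCA
LCA = 24


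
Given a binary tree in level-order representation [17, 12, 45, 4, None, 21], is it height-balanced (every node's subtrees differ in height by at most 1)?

Tree (level-order array): [17, 12, 45, 4, None, 21]
Definition: a tree is height-balanced if, at every node, |h(left) - h(right)| <= 1 (empty subtree has height -1).
Bottom-up per-node check:
  node 4: h_left=-1, h_right=-1, diff=0 [OK], height=0
  node 12: h_left=0, h_right=-1, diff=1 [OK], height=1
  node 21: h_left=-1, h_right=-1, diff=0 [OK], height=0
  node 45: h_left=0, h_right=-1, diff=1 [OK], height=1
  node 17: h_left=1, h_right=1, diff=0 [OK], height=2
All nodes satisfy the balance condition.
Result: Balanced


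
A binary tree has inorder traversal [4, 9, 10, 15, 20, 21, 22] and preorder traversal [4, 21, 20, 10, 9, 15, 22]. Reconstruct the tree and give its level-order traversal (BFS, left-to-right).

Inorder:  [4, 9, 10, 15, 20, 21, 22]
Preorder: [4, 21, 20, 10, 9, 15, 22]
Algorithm: preorder visits root first, so consume preorder in order;
for each root, split the current inorder slice at that value into
left-subtree inorder and right-subtree inorder, then recurse.
Recursive splits:
  root=4; inorder splits into left=[], right=[9, 10, 15, 20, 21, 22]
  root=21; inorder splits into left=[9, 10, 15, 20], right=[22]
  root=20; inorder splits into left=[9, 10, 15], right=[]
  root=10; inorder splits into left=[9], right=[15]
  root=9; inorder splits into left=[], right=[]
  root=15; inorder splits into left=[], right=[]
  root=22; inorder splits into left=[], right=[]
Reconstructed level-order: [4, 21, 20, 22, 10, 9, 15]


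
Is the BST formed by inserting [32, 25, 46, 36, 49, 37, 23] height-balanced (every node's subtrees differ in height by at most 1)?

Tree (level-order array): [32, 25, 46, 23, None, 36, 49, None, None, None, 37]
Definition: a tree is height-balanced if, at every node, |h(left) - h(right)| <= 1 (empty subtree has height -1).
Bottom-up per-node check:
  node 23: h_left=-1, h_right=-1, diff=0 [OK], height=0
  node 25: h_left=0, h_right=-1, diff=1 [OK], height=1
  node 37: h_left=-1, h_right=-1, diff=0 [OK], height=0
  node 36: h_left=-1, h_right=0, diff=1 [OK], height=1
  node 49: h_left=-1, h_right=-1, diff=0 [OK], height=0
  node 46: h_left=1, h_right=0, diff=1 [OK], height=2
  node 32: h_left=1, h_right=2, diff=1 [OK], height=3
All nodes satisfy the balance condition.
Result: Balanced


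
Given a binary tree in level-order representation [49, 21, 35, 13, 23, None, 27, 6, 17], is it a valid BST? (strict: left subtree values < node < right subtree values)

Level-order array: [49, 21, 35, 13, 23, None, 27, 6, 17]
Validate using subtree bounds (lo, hi): at each node, require lo < value < hi,
then recurse left with hi=value and right with lo=value.
Preorder trace (stopping at first violation):
  at node 49 with bounds (-inf, +inf): OK
  at node 21 with bounds (-inf, 49): OK
  at node 13 with bounds (-inf, 21): OK
  at node 6 with bounds (-inf, 13): OK
  at node 17 with bounds (13, 21): OK
  at node 23 with bounds (21, 49): OK
  at node 35 with bounds (49, +inf): VIOLATION
Node 35 violates its bound: not (49 < 35 < +inf).
Result: Not a valid BST


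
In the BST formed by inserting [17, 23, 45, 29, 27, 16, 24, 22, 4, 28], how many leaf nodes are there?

Tree built from: [17, 23, 45, 29, 27, 16, 24, 22, 4, 28]
Tree (level-order array): [17, 16, 23, 4, None, 22, 45, None, None, None, None, 29, None, 27, None, 24, 28]
Rule: A leaf has 0 children.
Per-node child counts:
  node 17: 2 child(ren)
  node 16: 1 child(ren)
  node 4: 0 child(ren)
  node 23: 2 child(ren)
  node 22: 0 child(ren)
  node 45: 1 child(ren)
  node 29: 1 child(ren)
  node 27: 2 child(ren)
  node 24: 0 child(ren)
  node 28: 0 child(ren)
Matching nodes: [4, 22, 24, 28]
Count of leaf nodes: 4


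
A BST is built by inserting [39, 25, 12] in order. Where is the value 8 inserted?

Starting tree (level order): [39, 25, None, 12]
Insertion path: 39 -> 25 -> 12
Result: insert 8 as left child of 12
Final tree (level order): [39, 25, None, 12, None, 8]


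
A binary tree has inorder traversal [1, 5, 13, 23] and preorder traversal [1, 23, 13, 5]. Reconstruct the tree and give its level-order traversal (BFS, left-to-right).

Inorder:  [1, 5, 13, 23]
Preorder: [1, 23, 13, 5]
Algorithm: preorder visits root first, so consume preorder in order;
for each root, split the current inorder slice at that value into
left-subtree inorder and right-subtree inorder, then recurse.
Recursive splits:
  root=1; inorder splits into left=[], right=[5, 13, 23]
  root=23; inorder splits into left=[5, 13], right=[]
  root=13; inorder splits into left=[5], right=[]
  root=5; inorder splits into left=[], right=[]
Reconstructed level-order: [1, 23, 13, 5]


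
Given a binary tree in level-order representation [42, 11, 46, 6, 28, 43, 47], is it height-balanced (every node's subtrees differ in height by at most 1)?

Tree (level-order array): [42, 11, 46, 6, 28, 43, 47]
Definition: a tree is height-balanced if, at every node, |h(left) - h(right)| <= 1 (empty subtree has height -1).
Bottom-up per-node check:
  node 6: h_left=-1, h_right=-1, diff=0 [OK], height=0
  node 28: h_left=-1, h_right=-1, diff=0 [OK], height=0
  node 11: h_left=0, h_right=0, diff=0 [OK], height=1
  node 43: h_left=-1, h_right=-1, diff=0 [OK], height=0
  node 47: h_left=-1, h_right=-1, diff=0 [OK], height=0
  node 46: h_left=0, h_right=0, diff=0 [OK], height=1
  node 42: h_left=1, h_right=1, diff=0 [OK], height=2
All nodes satisfy the balance condition.
Result: Balanced


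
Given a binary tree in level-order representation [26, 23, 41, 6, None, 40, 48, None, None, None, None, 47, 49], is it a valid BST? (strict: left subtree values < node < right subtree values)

Level-order array: [26, 23, 41, 6, None, 40, 48, None, None, None, None, 47, 49]
Validate using subtree bounds (lo, hi): at each node, require lo < value < hi,
then recurse left with hi=value and right with lo=value.
Preorder trace (stopping at first violation):
  at node 26 with bounds (-inf, +inf): OK
  at node 23 with bounds (-inf, 26): OK
  at node 6 with bounds (-inf, 23): OK
  at node 41 with bounds (26, +inf): OK
  at node 40 with bounds (26, 41): OK
  at node 48 with bounds (41, +inf): OK
  at node 47 with bounds (41, 48): OK
  at node 49 with bounds (48, +inf): OK
No violation found at any node.
Result: Valid BST


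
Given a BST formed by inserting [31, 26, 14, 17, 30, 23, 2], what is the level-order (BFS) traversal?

Tree insertion order: [31, 26, 14, 17, 30, 23, 2]
Tree (level-order array): [31, 26, None, 14, 30, 2, 17, None, None, None, None, None, 23]
BFS from the root, enqueuing left then right child of each popped node:
  queue [31] -> pop 31, enqueue [26], visited so far: [31]
  queue [26] -> pop 26, enqueue [14, 30], visited so far: [31, 26]
  queue [14, 30] -> pop 14, enqueue [2, 17], visited so far: [31, 26, 14]
  queue [30, 2, 17] -> pop 30, enqueue [none], visited so far: [31, 26, 14, 30]
  queue [2, 17] -> pop 2, enqueue [none], visited so far: [31, 26, 14, 30, 2]
  queue [17] -> pop 17, enqueue [23], visited so far: [31, 26, 14, 30, 2, 17]
  queue [23] -> pop 23, enqueue [none], visited so far: [31, 26, 14, 30, 2, 17, 23]
Result: [31, 26, 14, 30, 2, 17, 23]


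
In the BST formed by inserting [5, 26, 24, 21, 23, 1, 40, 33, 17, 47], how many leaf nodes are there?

Tree built from: [5, 26, 24, 21, 23, 1, 40, 33, 17, 47]
Tree (level-order array): [5, 1, 26, None, None, 24, 40, 21, None, 33, 47, 17, 23]
Rule: A leaf has 0 children.
Per-node child counts:
  node 5: 2 child(ren)
  node 1: 0 child(ren)
  node 26: 2 child(ren)
  node 24: 1 child(ren)
  node 21: 2 child(ren)
  node 17: 0 child(ren)
  node 23: 0 child(ren)
  node 40: 2 child(ren)
  node 33: 0 child(ren)
  node 47: 0 child(ren)
Matching nodes: [1, 17, 23, 33, 47]
Count of leaf nodes: 5


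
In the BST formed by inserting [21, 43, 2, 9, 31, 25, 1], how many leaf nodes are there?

Tree built from: [21, 43, 2, 9, 31, 25, 1]
Tree (level-order array): [21, 2, 43, 1, 9, 31, None, None, None, None, None, 25]
Rule: A leaf has 0 children.
Per-node child counts:
  node 21: 2 child(ren)
  node 2: 2 child(ren)
  node 1: 0 child(ren)
  node 9: 0 child(ren)
  node 43: 1 child(ren)
  node 31: 1 child(ren)
  node 25: 0 child(ren)
Matching nodes: [1, 9, 25]
Count of leaf nodes: 3


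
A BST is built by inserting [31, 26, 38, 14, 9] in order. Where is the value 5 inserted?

Starting tree (level order): [31, 26, 38, 14, None, None, None, 9]
Insertion path: 31 -> 26 -> 14 -> 9
Result: insert 5 as left child of 9
Final tree (level order): [31, 26, 38, 14, None, None, None, 9, None, 5]


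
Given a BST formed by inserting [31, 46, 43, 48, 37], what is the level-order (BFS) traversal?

Tree insertion order: [31, 46, 43, 48, 37]
Tree (level-order array): [31, None, 46, 43, 48, 37]
BFS from the root, enqueuing left then right child of each popped node:
  queue [31] -> pop 31, enqueue [46], visited so far: [31]
  queue [46] -> pop 46, enqueue [43, 48], visited so far: [31, 46]
  queue [43, 48] -> pop 43, enqueue [37], visited so far: [31, 46, 43]
  queue [48, 37] -> pop 48, enqueue [none], visited so far: [31, 46, 43, 48]
  queue [37] -> pop 37, enqueue [none], visited so far: [31, 46, 43, 48, 37]
Result: [31, 46, 43, 48, 37]


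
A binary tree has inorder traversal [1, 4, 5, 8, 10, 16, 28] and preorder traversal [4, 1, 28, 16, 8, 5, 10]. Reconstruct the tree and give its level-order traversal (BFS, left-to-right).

Inorder:  [1, 4, 5, 8, 10, 16, 28]
Preorder: [4, 1, 28, 16, 8, 5, 10]
Algorithm: preorder visits root first, so consume preorder in order;
for each root, split the current inorder slice at that value into
left-subtree inorder and right-subtree inorder, then recurse.
Recursive splits:
  root=4; inorder splits into left=[1], right=[5, 8, 10, 16, 28]
  root=1; inorder splits into left=[], right=[]
  root=28; inorder splits into left=[5, 8, 10, 16], right=[]
  root=16; inorder splits into left=[5, 8, 10], right=[]
  root=8; inorder splits into left=[5], right=[10]
  root=5; inorder splits into left=[], right=[]
  root=10; inorder splits into left=[], right=[]
Reconstructed level-order: [4, 1, 28, 16, 8, 5, 10]


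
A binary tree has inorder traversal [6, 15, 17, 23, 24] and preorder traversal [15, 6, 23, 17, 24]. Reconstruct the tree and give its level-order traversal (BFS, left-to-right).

Inorder:  [6, 15, 17, 23, 24]
Preorder: [15, 6, 23, 17, 24]
Algorithm: preorder visits root first, so consume preorder in order;
for each root, split the current inorder slice at that value into
left-subtree inorder and right-subtree inorder, then recurse.
Recursive splits:
  root=15; inorder splits into left=[6], right=[17, 23, 24]
  root=6; inorder splits into left=[], right=[]
  root=23; inorder splits into left=[17], right=[24]
  root=17; inorder splits into left=[], right=[]
  root=24; inorder splits into left=[], right=[]
Reconstructed level-order: [15, 6, 23, 17, 24]


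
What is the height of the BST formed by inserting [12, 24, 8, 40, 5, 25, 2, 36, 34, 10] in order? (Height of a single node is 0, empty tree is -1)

Insertion order: [12, 24, 8, 40, 5, 25, 2, 36, 34, 10]
Tree (level-order array): [12, 8, 24, 5, 10, None, 40, 2, None, None, None, 25, None, None, None, None, 36, 34]
Compute height bottom-up (empty subtree = -1):
  height(2) = 1 + max(-1, -1) = 0
  height(5) = 1 + max(0, -1) = 1
  height(10) = 1 + max(-1, -1) = 0
  height(8) = 1 + max(1, 0) = 2
  height(34) = 1 + max(-1, -1) = 0
  height(36) = 1 + max(0, -1) = 1
  height(25) = 1 + max(-1, 1) = 2
  height(40) = 1 + max(2, -1) = 3
  height(24) = 1 + max(-1, 3) = 4
  height(12) = 1 + max(2, 4) = 5
Height = 5


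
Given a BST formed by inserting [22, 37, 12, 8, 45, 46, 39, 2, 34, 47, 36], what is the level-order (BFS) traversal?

Tree insertion order: [22, 37, 12, 8, 45, 46, 39, 2, 34, 47, 36]
Tree (level-order array): [22, 12, 37, 8, None, 34, 45, 2, None, None, 36, 39, 46, None, None, None, None, None, None, None, 47]
BFS from the root, enqueuing left then right child of each popped node:
  queue [22] -> pop 22, enqueue [12, 37], visited so far: [22]
  queue [12, 37] -> pop 12, enqueue [8], visited so far: [22, 12]
  queue [37, 8] -> pop 37, enqueue [34, 45], visited so far: [22, 12, 37]
  queue [8, 34, 45] -> pop 8, enqueue [2], visited so far: [22, 12, 37, 8]
  queue [34, 45, 2] -> pop 34, enqueue [36], visited so far: [22, 12, 37, 8, 34]
  queue [45, 2, 36] -> pop 45, enqueue [39, 46], visited so far: [22, 12, 37, 8, 34, 45]
  queue [2, 36, 39, 46] -> pop 2, enqueue [none], visited so far: [22, 12, 37, 8, 34, 45, 2]
  queue [36, 39, 46] -> pop 36, enqueue [none], visited so far: [22, 12, 37, 8, 34, 45, 2, 36]
  queue [39, 46] -> pop 39, enqueue [none], visited so far: [22, 12, 37, 8, 34, 45, 2, 36, 39]
  queue [46] -> pop 46, enqueue [47], visited so far: [22, 12, 37, 8, 34, 45, 2, 36, 39, 46]
  queue [47] -> pop 47, enqueue [none], visited so far: [22, 12, 37, 8, 34, 45, 2, 36, 39, 46, 47]
Result: [22, 12, 37, 8, 34, 45, 2, 36, 39, 46, 47]
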